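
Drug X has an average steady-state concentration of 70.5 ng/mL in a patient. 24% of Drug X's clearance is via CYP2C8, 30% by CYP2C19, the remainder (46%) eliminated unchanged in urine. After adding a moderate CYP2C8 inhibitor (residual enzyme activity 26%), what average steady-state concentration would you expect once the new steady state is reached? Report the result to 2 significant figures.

86 ng/mL

The CYP2C8 pathway (24% of clearance) drops to 0.26× activity: 0.24 × 0.26 = 0.0624.
CYP2C19 (30%) and the residual 46% are unaffected.
New clearance relative to baseline: 0.0624 + 0.3 + 0.46 = 0.8224.
Average steady-state concentration ∝ 1/CL, so new value = 70.5 / 0.8224 = 86 ng/mL.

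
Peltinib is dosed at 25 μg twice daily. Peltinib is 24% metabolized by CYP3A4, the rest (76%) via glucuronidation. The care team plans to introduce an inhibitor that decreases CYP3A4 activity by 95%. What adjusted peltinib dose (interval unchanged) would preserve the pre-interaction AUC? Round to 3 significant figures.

The CYP3A4 pathway (24% of clearance) is reduced to 0.05× activity: 0.24 × 0.05 = 0.012.
Non-CYP routes (76%) are unchanged.
Relative clearance = 0.012 + 0.76 = 0.772.
Exposure is unchanged when dose changes in proportion to clearance. New dose = 25 μg × 0.772 = 19.3 μg.

19.3 μg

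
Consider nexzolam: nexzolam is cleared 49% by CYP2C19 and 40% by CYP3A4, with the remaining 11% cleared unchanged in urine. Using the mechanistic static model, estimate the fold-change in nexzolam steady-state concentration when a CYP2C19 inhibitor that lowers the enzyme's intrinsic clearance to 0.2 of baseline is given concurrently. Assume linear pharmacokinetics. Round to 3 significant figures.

1.64

The CYP2C19 pathway (49% of clearance) falls to 0.2× activity: 0.49 × 0.2 = 0.098.
CYP3A4 (40%) and the residual 11% are unaffected.
New clearance relative to baseline: 0.098 + 0.4 + 0.11 = 0.608.
Steady-state concentration is inversely proportional to clearance, so the fold-change is 1 / 0.608 = 1.64.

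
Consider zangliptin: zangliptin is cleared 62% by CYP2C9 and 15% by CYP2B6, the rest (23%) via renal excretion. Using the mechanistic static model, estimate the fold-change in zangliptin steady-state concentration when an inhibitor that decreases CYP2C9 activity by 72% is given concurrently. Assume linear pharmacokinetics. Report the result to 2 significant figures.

1.8

The CYP2C9 pathway (62% of clearance) is reduced to 0.28× activity: 0.62 × 0.28 = 0.1736.
CYP2B6 (15%) and the residual 23% are unaffected.
New clearance relative to baseline: 0.1736 + 0.15 + 0.23 = 0.5536.
Steady-state concentration is inversely proportional to clearance, so the fold-change is 1 / 0.5536 = 1.8.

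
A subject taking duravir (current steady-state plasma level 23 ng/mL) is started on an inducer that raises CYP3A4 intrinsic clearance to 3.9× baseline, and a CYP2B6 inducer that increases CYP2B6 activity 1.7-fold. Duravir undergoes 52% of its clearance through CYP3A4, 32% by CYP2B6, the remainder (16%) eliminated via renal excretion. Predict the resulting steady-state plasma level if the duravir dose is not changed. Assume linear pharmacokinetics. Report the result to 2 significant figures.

8.4 ng/mL

CYP3A4: 0.52 × 3.9 = 2.028
CYP2B6: 0.32 × 1.7 = 0.544
Other: 0.16 (unchanged)
New clearance relative to baseline: 2.028 + 0.544 + 0.16 = 2.732.
Dividing the baseline by the relative clearance: 23 / 2.732 = 8.4 ng/mL.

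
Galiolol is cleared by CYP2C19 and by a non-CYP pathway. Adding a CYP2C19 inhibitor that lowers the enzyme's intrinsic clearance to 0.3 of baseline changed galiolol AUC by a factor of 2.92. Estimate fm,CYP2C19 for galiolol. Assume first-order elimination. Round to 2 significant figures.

Let x = fm,CYP2C19. Because AUC ∝ 1/CL, relative clearance fell to 1/2.92 = 0.3425.
Setting x·0.3 + (1 − x) = 0.3425 and solving: x = (0.3425 − 1)/(0.3 − 1) = 0.94.

0.94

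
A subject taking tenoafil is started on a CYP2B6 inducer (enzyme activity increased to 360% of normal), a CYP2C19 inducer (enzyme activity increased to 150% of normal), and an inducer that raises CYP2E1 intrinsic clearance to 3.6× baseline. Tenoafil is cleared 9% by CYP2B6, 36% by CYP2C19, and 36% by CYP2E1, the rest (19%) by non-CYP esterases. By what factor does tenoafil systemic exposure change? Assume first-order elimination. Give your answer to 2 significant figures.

The CYP2B6 pathway (9% of clearance) is boosted to 3.6× activity: 0.09 × 3.6 = 0.324.
The CYP2C19 pathway (36% of clearance) increases to 1.5× activity: 0.36 × 1.5 = 0.54.
The CYP2E1 pathway (36% of clearance) increases to 3.6× activity: 0.36 × 3.6 = 1.296.
Non-CYP routes (19%) are unchanged.
New clearance relative to baseline: 0.324 + 0.54 + 1.296 + 0.19 = 2.35.
Systemic exposure ∝ 1/CL: fold-change = 1 / 2.35 = 0.43.

0.43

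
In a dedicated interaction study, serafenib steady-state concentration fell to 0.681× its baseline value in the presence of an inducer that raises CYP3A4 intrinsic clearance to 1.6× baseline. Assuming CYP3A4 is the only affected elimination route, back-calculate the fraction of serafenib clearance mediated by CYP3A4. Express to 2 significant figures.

CL'/CL = 1 / 0.681 = 1.468
1.6·fm + (1 − fm) = 1.468
fm = (1.468 − 1) / (1.6 − 1) = 0.78

0.78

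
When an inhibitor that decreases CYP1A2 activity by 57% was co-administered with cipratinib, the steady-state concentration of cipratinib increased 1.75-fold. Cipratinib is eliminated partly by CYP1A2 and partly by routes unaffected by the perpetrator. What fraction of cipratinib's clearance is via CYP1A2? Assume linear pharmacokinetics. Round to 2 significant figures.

Write x for the fraction cleared via CYP1A2. The observed steady-state concentration change means clearance fell to 1/1.75 = 0.5714 of baseline.
Setting x·0.43 + (1 − x) = 0.5714 and solving: x = (0.5714 − 1)/(0.43 − 1) = 0.75.

0.75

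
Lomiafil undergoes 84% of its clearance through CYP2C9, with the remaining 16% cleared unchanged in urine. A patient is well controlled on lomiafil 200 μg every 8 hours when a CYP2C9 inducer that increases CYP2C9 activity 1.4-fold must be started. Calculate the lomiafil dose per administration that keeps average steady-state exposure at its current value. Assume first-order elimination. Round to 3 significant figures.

CYP2C9: 0.84 × 1.4 = 1.176
Other: 0.16 (unchanged)
New clearance relative to baseline: 1.176 + 0.16 = 1.336.
Css,avg = (dose rate)/CL, so holding Css fixed requires dose ∝ CL: 200 × 1.336 = 267 μg.

267 μg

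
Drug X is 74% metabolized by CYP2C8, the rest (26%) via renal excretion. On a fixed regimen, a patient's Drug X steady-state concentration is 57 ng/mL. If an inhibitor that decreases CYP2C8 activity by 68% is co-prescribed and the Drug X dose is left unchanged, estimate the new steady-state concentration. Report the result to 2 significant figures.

1.1 × 10² ng/mL

CYP2C8: 0.74 × 0.32 = 0.2368
Other: 0.26 (unchanged)
CL_new/CL_old = 0.2368 + 0.26 = 0.4968.
New steady-state concentration = baseline ÷ relative clearance = 57 / 0.4968 = 1.1 × 10² ng/mL.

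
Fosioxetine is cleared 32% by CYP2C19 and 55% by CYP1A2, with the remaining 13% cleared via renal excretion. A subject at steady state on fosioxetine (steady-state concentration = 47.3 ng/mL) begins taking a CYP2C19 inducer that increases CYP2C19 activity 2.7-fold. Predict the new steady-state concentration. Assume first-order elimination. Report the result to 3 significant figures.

The CYP2C19 pathway (32% of clearance) rises to 2.7× activity: 0.32 × 2.7 = 0.864.
CYP1A2 (55%) and the residual 13% are unaffected.
Relative clearance = 0.864 + 0.55 + 0.13 = 1.544.
With dosing unchanged, steady-state concentration scales as 1/CL: 47.3 / 1.544 = 30.6 ng/mL.

30.6 ng/mL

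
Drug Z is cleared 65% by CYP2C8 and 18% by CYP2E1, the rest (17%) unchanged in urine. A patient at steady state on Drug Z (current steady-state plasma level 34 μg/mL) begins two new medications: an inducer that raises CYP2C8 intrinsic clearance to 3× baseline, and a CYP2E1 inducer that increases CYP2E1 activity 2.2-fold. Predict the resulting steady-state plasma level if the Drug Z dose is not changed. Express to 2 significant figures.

The CYP2C8 pathway (65% of clearance) is boosted to 3× activity: 0.65 × 3 = 1.95.
The CYP2E1 pathway (18% of clearance) increases to 2.2× activity: 0.18 × 2.2 = 0.396.
Non-CYP routes (17%) are unchanged.
Relative clearance = 1.95 + 0.396 + 0.17 = 2.516.
Steady-state plasma level ∝ 1/CL: new value = 34 / 2.516 = 14 μg/mL.

14 μg/mL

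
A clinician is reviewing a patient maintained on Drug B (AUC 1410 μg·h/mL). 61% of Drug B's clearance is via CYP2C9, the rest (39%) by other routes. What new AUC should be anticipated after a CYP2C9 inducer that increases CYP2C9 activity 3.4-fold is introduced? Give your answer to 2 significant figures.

5.7 × 10² μg·h/mL

CYP2C9: 0.61 × 3.4 = 2.074
Other: 0.39 (unchanged)
CL_new/CL_old = 2.074 + 0.39 = 2.464.
AUC ∝ 1/CL, so new value = 1410 / 2.464 = 5.7 × 10² μg·h/mL.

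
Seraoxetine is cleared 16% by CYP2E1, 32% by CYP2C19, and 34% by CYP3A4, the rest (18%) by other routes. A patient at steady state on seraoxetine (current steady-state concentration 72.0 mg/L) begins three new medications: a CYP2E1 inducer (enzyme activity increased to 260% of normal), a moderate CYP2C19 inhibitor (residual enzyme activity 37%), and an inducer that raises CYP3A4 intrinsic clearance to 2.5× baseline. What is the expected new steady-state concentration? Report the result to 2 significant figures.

CYP2E1: 0.16 × 2.6 = 0.416
CYP2C19: 0.32 × 0.37 = 0.1184
CYP3A4: 0.34 × 2.5 = 0.85
Other: 0.18 (unchanged)
New clearance relative to baseline: 0.416 + 0.1184 + 0.85 + 0.18 = 1.5644.
Dividing the baseline by the relative clearance: 72.0 / 1.5644 = 46 mg/L.

46 mg/L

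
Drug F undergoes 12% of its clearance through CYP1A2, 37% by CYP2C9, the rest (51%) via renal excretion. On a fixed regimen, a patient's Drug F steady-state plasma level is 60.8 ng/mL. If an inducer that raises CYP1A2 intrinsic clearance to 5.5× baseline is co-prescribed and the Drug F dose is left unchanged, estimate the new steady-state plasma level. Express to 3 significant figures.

39.5 ng/mL

CYP1A2: 0.12 × 5.5 = 0.66
CYP2C9: 0.37 (unchanged)
Other: 0.51 (unchanged)
New clearance relative to baseline: 0.66 + 0.37 + 0.51 = 1.54.
Steady-state plasma level ∝ 1/CL, so new value = 60.8 / 1.54 = 39.5 ng/mL.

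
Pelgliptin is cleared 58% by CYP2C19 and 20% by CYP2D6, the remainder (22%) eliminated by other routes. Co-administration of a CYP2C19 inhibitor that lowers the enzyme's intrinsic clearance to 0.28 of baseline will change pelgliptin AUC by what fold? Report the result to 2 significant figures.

The CYP2C19 pathway (58% of clearance) is reduced to 0.28× activity: 0.58 × 0.28 = 0.1624.
CYP2D6 (20%) and the residual 22% are unaffected.
New clearance relative to baseline: 0.1624 + 0.2 + 0.22 = 0.5824.
Since AUC ∝ 1/CL, the ratio is 1 / 0.5824 = 1.7.

1.7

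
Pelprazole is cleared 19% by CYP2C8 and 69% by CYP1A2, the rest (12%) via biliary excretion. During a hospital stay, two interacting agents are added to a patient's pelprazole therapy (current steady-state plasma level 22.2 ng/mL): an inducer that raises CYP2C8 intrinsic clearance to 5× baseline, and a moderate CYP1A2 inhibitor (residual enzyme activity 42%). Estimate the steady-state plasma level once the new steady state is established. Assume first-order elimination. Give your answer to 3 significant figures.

16.3 ng/mL

CYP2C8: 0.19 × 5 = 0.95
CYP1A2: 0.69 × 0.42 = 0.2898
Other: 0.12 (unchanged)
CL_new/CL_old = 0.95 + 0.2898 + 0.12 = 1.3598.
New steady-state plasma level = 22.2 / 1.3598 = 16.3 ng/mL (concentration scales inversely with clearance).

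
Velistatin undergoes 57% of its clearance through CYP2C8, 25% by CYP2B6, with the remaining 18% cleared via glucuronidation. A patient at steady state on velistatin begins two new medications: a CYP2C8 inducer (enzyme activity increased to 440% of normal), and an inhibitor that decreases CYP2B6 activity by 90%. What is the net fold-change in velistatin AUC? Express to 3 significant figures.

0.369

The CYP2C8 pathway (57% of clearance) increases to 4.4× activity: 0.57 × 4.4 = 2.508.
The CYP2B6 pathway (25% of clearance) falls to 0.1× activity: 0.25 × 0.1 = 0.025.
The remaining 18% of clearance is unaffected.
Relative clearance = 2.508 + 0.025 + 0.18 = 2.713.
AUC ∝ 1/CL: fold-change = 1 / 2.713 = 0.369.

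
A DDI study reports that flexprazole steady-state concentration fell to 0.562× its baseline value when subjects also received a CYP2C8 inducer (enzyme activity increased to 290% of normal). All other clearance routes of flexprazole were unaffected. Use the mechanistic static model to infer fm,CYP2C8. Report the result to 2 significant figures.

0.41

Call the CYP2C8 fraction fm. After the interaction, CL_new/CL_old = fm × 2.9 + (1 − fm).
Steady-state concentration ratio = 1 / (new CL fraction), so new CL fraction = 1 / 0.562 = 1.779.
fm × 2.9 + 1 − fm = 1.779  ⇒  fm × (2.9 − 1) = 0.7794  ⇒  fm = 0.41.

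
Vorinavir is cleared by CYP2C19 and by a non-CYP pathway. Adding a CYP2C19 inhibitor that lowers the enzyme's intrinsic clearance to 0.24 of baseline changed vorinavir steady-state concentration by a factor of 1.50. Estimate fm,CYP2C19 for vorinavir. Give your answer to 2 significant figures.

0.44

Let fm be the CYP2C19 fraction. New clearance relative to baseline = fm × 0.24 + (1 − fm).
Steady-state concentration ratio = 1 / (new CL fraction), so new CL fraction = 1 / 1.50 = 0.6667.
fm × 0.24 + 1 − fm = 0.6667  ⇒  fm × (0.24 − 1) = −0.3333  ⇒  fm = 0.44.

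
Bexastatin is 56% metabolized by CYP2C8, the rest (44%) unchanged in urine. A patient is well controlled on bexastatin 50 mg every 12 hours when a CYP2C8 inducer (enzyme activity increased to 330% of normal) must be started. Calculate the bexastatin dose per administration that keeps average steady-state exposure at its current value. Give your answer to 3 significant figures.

CYP2C8: 0.56 × 3.3 = 1.848
Other: 0.44 (unchanged)
New clearance relative to baseline: 1.848 + 0.44 = 2.288.
Exposure is unchanged when dose changes in proportion to clearance. New dose = 50 mg × 2.288 = 114 mg.

114 mg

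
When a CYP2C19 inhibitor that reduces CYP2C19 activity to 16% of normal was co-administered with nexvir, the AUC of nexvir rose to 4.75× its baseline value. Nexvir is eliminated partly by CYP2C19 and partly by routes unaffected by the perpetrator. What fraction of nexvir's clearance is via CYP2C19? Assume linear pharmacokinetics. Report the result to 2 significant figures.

0.94

Let fm be the CYP2C19 fraction. New clearance relative to baseline = fm × 0.16 + (1 − fm).
AUC ratio = 1 / (new CL fraction), so new CL fraction = 1 / 4.75 = 0.2105.
fm × 0.16 + 1 − fm = 0.2105  ⇒  fm × (0.16 − 1) = −0.7895  ⇒  fm = 0.94.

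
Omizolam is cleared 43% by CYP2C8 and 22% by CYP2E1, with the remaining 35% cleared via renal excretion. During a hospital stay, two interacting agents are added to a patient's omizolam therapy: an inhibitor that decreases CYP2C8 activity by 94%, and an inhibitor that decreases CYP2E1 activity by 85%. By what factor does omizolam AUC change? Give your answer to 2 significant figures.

2.4

The CYP2C8 pathway (43% of clearance) drops to 0.06× activity: 0.43 × 0.06 = 0.0258.
The CYP2E1 pathway (22% of clearance) is reduced to 0.15× activity: 0.22 × 0.15 = 0.033.
The remaining 35% of clearance is unaffected.
CL_new/CL_old = 0.0258 + 0.033 + 0.35 = 0.4088.
AUC ∝ 1/CL: fold-change = 1 / 0.4088 = 2.4.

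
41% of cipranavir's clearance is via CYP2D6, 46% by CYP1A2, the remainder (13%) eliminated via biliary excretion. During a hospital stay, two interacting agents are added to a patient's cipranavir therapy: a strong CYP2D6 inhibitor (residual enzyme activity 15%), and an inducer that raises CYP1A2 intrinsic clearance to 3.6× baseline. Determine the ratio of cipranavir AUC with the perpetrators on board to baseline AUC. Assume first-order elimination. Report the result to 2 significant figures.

The CYP2D6 pathway (41% of clearance) is reduced to 0.15× activity: 0.41 × 0.15 = 0.0615.
The CYP1A2 pathway (46% of clearance) rises to 3.6× activity: 0.46 × 3.6 = 1.656.
Non-CYP routes (13%) are unchanged.
Relative clearance = 0.0615 + 1.656 + 0.13 = 1.8475.
Net AUC ratio = 1 / 1.8475 = 0.54.

0.54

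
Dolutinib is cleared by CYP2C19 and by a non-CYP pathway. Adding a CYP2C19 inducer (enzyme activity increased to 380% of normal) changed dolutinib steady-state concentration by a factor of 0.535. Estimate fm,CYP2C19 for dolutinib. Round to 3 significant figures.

0.310

Let x = fm,CYP2C19. Because steady-state concentration ∝ 1/CL, relative clearance rose to 1/0.535 = 1.869.
Setting x·3.8 + (1 − x) = 1.869 and solving: x = (1.869 − 1)/(3.8 − 1) = 0.310.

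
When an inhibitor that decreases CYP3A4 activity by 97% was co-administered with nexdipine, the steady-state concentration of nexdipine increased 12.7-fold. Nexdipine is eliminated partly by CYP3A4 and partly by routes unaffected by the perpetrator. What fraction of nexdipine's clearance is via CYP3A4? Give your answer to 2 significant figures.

0.95

Write x for the fraction cleared via CYP3A4. The observed steady-state concentration change means clearance fell to 1/12.7 = 0.07874 of baseline.
Setting x·0.03 + (1 − x) = 0.07874 and solving: x = (0.07874 − 1)/(0.03 − 1) = 0.95.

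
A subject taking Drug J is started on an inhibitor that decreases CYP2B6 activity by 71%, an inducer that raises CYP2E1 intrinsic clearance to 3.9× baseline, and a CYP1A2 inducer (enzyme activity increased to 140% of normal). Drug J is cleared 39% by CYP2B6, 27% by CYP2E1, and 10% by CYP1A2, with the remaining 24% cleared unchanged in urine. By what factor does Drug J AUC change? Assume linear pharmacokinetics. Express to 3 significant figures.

0.647

The CYP2B6 pathway (39% of clearance) is reduced to 0.29× activity: 0.39 × 0.29 = 0.1131.
The CYP2E1 pathway (27% of clearance) is boosted to 3.9× activity: 0.27 × 3.9 = 1.053.
The CYP1A2 pathway (10% of clearance) is boosted to 1.4× activity: 0.1 × 1.4 = 0.14.
Non-CYP routes (24%) are unchanged.
Relative clearance = 0.1131 + 1.053 + 0.14 + 0.24 = 1.5461.
Net AUC ratio = 1 / 1.5461 = 0.647.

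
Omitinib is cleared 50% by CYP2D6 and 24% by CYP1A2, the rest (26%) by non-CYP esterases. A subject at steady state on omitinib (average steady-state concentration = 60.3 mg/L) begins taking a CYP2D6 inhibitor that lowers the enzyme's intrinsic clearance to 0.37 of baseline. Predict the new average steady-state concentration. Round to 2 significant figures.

The CYP2D6 pathway (50% of clearance) drops to 0.37× activity: 0.5 × 0.37 = 0.185.
CYP1A2 (24%) and the residual 26% are unaffected.
Relative clearance = 0.185 + 0.24 + 0.26 = 0.685.
With dosing unchanged, average steady-state concentration scales as 1/CL: 60.3 / 0.685 = 88 mg/L.

88 mg/L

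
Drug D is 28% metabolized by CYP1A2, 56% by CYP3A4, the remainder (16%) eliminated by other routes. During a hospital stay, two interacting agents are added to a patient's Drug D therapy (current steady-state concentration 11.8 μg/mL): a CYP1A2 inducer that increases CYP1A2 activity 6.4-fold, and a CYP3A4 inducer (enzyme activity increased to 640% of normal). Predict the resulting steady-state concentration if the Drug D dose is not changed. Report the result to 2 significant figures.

2.1 μg/mL

CYP1A2: 0.28 × 6.4 = 1.792
CYP3A4: 0.56 × 6.4 = 3.584
Other: 0.16 (unchanged)
Relative clearance = 1.792 + 3.584 + 0.16 = 5.536.
Steady-state concentration ∝ 1/CL: new value = 11.8 / 5.536 = 2.1 μg/mL.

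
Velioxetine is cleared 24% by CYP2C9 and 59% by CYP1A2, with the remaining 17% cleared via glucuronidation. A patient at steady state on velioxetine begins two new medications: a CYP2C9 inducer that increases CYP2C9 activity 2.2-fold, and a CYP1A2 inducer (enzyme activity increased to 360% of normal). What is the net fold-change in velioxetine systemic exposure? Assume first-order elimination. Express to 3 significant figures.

0.354

CYP2C9: 0.24 × 2.2 = 0.528
CYP1A2: 0.59 × 3.6 = 2.124
Other: 0.17 (unchanged)
Relative clearance = 0.528 + 2.124 + 0.17 = 2.822.
Because systemic exposure varies inversely with clearance, the combined effect is 1 / 2.822 = 0.354.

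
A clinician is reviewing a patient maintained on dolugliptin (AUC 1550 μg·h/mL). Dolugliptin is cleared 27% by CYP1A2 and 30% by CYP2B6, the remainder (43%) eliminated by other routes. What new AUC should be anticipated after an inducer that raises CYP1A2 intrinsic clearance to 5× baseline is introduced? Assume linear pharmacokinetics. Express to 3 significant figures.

745 μg·h/mL

The CYP1A2 pathway (27% of clearance) rises to 5× activity: 0.27 × 5 = 1.35.
CYP2B6 (30%) and the residual 43% are unaffected.
Relative clearance = 1.35 + 0.3 + 0.43 = 2.08.
New AUC = baseline ÷ relative clearance = 1550 / 2.08 = 745 μg·h/mL.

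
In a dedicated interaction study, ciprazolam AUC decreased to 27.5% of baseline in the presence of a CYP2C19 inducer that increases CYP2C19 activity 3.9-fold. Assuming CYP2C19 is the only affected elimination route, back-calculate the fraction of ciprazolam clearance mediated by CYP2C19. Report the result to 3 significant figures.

Call the CYP2C19 fraction fm. After the interaction, CL_new/CL_old = fm × 3.9 + (1 − fm).
AUC ratio = 1 / (new CL fraction), so new CL fraction = 1 / 0.275 = 3.636.
fm × 3.9 + 1 − fm = 3.636  ⇒  fm × (3.9 − 1) = 2.636  ⇒  fm = 0.909.

0.909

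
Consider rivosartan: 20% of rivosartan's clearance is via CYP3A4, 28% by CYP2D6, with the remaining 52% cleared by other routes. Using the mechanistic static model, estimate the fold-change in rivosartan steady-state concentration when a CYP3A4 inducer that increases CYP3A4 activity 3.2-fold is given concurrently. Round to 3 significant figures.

The CYP3A4 pathway (20% of clearance) rises to 3.2× activity: 0.2 × 3.2 = 0.64.
CYP2D6 (28%) and the residual 52% are unaffected.
Relative clearance = 0.64 + 0.28 + 0.52 = 1.44.
Steady-state concentration ratio = CL_old/CL_new = 1 / 1.44 = 0.694.

0.694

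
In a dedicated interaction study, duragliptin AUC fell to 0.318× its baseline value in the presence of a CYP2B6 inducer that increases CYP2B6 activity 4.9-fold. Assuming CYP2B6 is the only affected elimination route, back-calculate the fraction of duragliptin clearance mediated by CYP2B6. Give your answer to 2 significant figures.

Call the CYP2B6 fraction fm. After the interaction, CL_new/CL_old = fm × 4.9 + (1 − fm).
AUC ratio = 1 / (new CL fraction), so new CL fraction = 1 / 0.318 = 3.145.
fm × 4.9 + 1 − fm = 3.145  ⇒  fm × (4.9 − 1) = 2.145  ⇒  fm = 0.55.

0.55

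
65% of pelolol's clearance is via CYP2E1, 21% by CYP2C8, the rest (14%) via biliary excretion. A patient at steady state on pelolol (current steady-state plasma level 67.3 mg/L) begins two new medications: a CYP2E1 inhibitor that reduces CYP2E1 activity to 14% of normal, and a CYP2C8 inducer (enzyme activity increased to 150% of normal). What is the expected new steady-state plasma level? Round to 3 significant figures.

The CYP2E1 pathway (65% of clearance) falls to 0.14× activity: 0.65 × 0.14 = 0.091.
The CYP2C8 pathway (21% of clearance) increases to 1.5× activity: 0.21 × 1.5 = 0.315.
Non-CYP routes (14%) are unchanged.
Relative clearance = 0.091 + 0.315 + 0.14 = 0.546.
New steady-state plasma level = 67.3 / 0.546 = 123 mg/L (concentration scales inversely with clearance).

123 mg/L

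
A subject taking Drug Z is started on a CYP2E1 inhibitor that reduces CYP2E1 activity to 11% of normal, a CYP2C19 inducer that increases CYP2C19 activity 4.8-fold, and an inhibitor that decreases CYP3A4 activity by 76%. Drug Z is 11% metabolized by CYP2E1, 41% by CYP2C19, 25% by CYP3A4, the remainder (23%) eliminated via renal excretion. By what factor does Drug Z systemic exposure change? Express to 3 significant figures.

The CYP2E1 pathway (11% of clearance) falls to 0.11× activity: 0.11 × 0.11 = 0.0121.
The CYP2C19 pathway (41% of clearance) increases to 4.8× activity: 0.41 × 4.8 = 1.968.
The CYP3A4 pathway (25% of clearance) drops to 0.24× activity: 0.25 × 0.24 = 0.06.
The remaining 23% of clearance is unaffected.
New clearance relative to baseline: 0.0121 + 1.968 + 0.06 + 0.23 = 2.2701.
Net systemic exposure ratio = 1 / 2.2701 = 0.441.

0.441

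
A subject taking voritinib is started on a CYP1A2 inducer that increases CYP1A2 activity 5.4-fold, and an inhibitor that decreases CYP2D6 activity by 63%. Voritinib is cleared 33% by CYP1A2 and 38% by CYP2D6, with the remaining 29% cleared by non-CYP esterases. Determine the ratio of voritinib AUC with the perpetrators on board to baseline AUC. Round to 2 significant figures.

The CYP1A2 pathway (33% of clearance) increases to 5.4× activity: 0.33 × 5.4 = 1.782.
The CYP2D6 pathway (38% of clearance) falls to 0.37× activity: 0.38 × 0.37 = 0.1406.
Non-CYP routes (29%) are unchanged.
New clearance relative to baseline: 1.782 + 0.1406 + 0.29 = 2.2126.
Because AUC varies inversely with clearance, the combined effect is 1 / 2.2126 = 0.45.

0.45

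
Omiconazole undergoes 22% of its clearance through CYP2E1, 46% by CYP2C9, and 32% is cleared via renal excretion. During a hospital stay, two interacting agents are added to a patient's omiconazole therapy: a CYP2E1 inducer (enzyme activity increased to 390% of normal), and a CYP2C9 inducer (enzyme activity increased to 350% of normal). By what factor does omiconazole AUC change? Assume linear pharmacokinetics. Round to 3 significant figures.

The CYP2E1 pathway (22% of clearance) increases to 3.9× activity: 0.22 × 3.9 = 0.858.
The CYP2C9 pathway (46% of clearance) is boosted to 3.5× activity: 0.46 × 3.5 = 1.61.
The remaining 32% of clearance is unaffected.
CL_new/CL_old = 0.858 + 1.61 + 0.32 = 2.788.
Net AUC ratio = 1 / 2.788 = 0.359.

0.359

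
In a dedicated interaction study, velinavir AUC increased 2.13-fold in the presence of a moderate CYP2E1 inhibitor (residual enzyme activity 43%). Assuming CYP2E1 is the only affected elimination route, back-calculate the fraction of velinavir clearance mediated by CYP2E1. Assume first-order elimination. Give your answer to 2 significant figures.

0.93

Write x for the fraction cleared via CYP2E1. The observed AUC change means clearance fell to 1/2.13 = 0.4695 of baseline.
Only the CYP2E1 route changed, so 0.4695 = x·0.43 + (1 − x), giving x = 0.93.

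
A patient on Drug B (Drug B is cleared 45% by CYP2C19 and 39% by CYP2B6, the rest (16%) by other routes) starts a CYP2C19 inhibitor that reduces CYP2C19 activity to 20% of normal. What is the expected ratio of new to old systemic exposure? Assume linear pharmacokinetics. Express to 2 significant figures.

1.6

The CYP2C19 pathway (45% of clearance) falls to 0.2× activity: 0.45 × 0.2 = 0.09.
CYP2B6 (39%) and the residual 16% are unaffected.
New clearance relative to baseline: 0.09 + 0.39 + 0.16 = 0.64.
Systemic exposure is inversely proportional to clearance, so the fold-change is 1 / 0.64 = 1.6.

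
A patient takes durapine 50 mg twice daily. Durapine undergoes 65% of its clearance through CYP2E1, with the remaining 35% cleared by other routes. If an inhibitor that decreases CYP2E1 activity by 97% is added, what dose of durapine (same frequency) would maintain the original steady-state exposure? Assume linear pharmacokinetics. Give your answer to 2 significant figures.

18 mg

CYP2E1: 0.65 × 0.03 = 0.0195
Other: 0.35 (unchanged)
CL_new/CL_old = 0.0195 + 0.35 = 0.3695.
Css,avg = (dose rate)/CL, so holding Css fixed requires dose ∝ CL: 50 × 0.3695 = 18 mg.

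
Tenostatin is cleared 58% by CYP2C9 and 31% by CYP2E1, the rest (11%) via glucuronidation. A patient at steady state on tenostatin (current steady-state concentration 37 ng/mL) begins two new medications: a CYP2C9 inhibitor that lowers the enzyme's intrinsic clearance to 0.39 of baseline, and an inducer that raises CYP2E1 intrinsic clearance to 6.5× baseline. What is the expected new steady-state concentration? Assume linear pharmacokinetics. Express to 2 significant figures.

The CYP2C9 pathway (58% of clearance) falls to 0.39× activity: 0.58 × 0.39 = 0.2262.
The CYP2E1 pathway (31% of clearance) increases to 6.5× activity: 0.31 × 6.5 = 2.015.
Non-CYP routes (11%) are unchanged.
Relative clearance = 0.2262 + 2.015 + 0.11 = 2.3512.
Dividing the baseline by the relative clearance: 37 / 2.3512 = 16 ng/mL.

16 ng/mL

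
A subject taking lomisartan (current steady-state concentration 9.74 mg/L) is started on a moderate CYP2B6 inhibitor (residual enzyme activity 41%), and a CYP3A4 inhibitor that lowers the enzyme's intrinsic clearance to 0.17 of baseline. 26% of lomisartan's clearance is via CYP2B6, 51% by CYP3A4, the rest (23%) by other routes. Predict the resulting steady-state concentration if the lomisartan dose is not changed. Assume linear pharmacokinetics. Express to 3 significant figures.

23.0 mg/L

CYP2B6: 0.26 × 0.41 = 0.1066
CYP3A4: 0.51 × 0.17 = 0.0867
Other: 0.23 (unchanged)
Relative clearance = 0.1066 + 0.0867 + 0.23 = 0.4233.
Steady-state concentration ∝ 1/CL: new value = 9.74 / 0.4233 = 23.0 mg/L.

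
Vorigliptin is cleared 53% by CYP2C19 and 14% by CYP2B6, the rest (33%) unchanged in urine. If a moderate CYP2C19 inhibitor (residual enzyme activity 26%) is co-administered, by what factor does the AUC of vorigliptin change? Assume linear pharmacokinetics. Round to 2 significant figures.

1.6

CYP2C19: 0.53 × 0.26 = 0.1378
CYP2B6: 0.14 (unchanged)
Other: 0.33 (unchanged)
New clearance relative to baseline: 0.1378 + 0.14 + 0.33 = 0.6078.
AUC is inversely proportional to clearance, so the fold-change is 1 / 0.6078 = 1.6.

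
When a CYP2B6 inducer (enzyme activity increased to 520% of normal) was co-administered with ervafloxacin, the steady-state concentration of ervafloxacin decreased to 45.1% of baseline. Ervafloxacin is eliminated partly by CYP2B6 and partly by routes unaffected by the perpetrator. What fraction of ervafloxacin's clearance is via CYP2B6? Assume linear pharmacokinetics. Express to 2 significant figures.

0.29

CL'/CL = 1 / 0.451 = 2.217
5.2·fm + (1 − fm) = 2.217
fm = (2.217 − 1) / (5.2 − 1) = 0.29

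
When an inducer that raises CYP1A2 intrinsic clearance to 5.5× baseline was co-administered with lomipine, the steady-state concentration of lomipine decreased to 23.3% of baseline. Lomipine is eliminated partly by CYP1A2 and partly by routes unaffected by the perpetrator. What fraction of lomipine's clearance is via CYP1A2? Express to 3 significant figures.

0.732

Write x for the fraction cleared via CYP1A2. The observed steady-state concentration change means clearance rose to 1/0.233 = 4.292 of baseline.
Only the CYP1A2 route changed, so 4.292 = x·5.5 + (1 − x), giving x = 0.732.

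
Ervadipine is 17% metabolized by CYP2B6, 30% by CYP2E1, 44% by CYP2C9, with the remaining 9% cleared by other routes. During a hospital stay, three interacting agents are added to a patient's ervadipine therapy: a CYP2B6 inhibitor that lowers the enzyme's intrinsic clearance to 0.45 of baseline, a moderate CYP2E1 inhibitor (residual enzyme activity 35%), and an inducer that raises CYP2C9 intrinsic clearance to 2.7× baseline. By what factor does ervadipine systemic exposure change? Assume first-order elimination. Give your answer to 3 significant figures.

The CYP2B6 pathway (17% of clearance) falls to 0.45× activity: 0.17 × 0.45 = 0.0765.
The CYP2E1 pathway (30% of clearance) falls to 0.35× activity: 0.3 × 0.35 = 0.105.
The CYP2C9 pathway (44% of clearance) increases to 2.7× activity: 0.44 × 2.7 = 1.188.
Non-CYP routes (9%) are unchanged.
CL_new/CL_old = 0.0765 + 0.105 + 1.188 + 0.09 = 1.4595.
Systemic exposure ∝ 1/CL: fold-change = 1 / 1.4595 = 0.685.

0.685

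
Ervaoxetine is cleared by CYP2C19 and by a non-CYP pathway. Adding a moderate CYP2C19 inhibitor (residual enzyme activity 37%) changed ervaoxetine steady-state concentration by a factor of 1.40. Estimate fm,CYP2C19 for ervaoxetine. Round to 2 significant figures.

CL'/CL = 1 / 1.40 = 0.7143
0.37·fm + (1 − fm) = 0.7143
fm = (0.7143 − 1) / (0.37 − 1) = 0.45

0.45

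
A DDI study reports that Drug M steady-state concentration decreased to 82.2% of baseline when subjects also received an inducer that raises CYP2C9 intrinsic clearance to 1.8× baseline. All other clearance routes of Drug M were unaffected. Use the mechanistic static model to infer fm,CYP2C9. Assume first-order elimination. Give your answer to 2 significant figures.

Call the CYP2C9 fraction fm. After the interaction, CL_new/CL_old = fm × 1.8 + (1 − fm).
Steady-state concentration ratio = 1 / (new CL fraction), so new CL fraction = 1 / 0.822 = 1.217.
fm × 1.8 + 1 − fm = 1.217  ⇒  fm × (1.8 − 1) = 0.2165  ⇒  fm = 0.27.

0.27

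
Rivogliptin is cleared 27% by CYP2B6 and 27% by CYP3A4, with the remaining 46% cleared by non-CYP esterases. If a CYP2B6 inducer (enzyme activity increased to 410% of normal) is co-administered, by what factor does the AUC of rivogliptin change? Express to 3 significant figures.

CYP2B6: 0.27 × 4.1 = 1.107
CYP3A4: 0.27 (unchanged)
Other: 0.46 (unchanged)
Relative clearance = 1.107 + 0.27 + 0.46 = 1.837.
AUC is inversely proportional to clearance, so the fold-change is 1 / 1.837 = 0.544.

0.544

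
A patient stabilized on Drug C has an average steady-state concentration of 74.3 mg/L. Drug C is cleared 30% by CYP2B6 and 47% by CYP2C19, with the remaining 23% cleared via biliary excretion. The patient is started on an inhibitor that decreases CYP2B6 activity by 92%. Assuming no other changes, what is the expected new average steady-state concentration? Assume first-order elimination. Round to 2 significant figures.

1.0 × 10² mg/L

The CYP2B6 pathway (30% of clearance) drops to 0.08× activity: 0.3 × 0.08 = 0.024.
CYP2C19 (47%) and the residual 23% are unaffected.
CL_new/CL_old = 0.024 + 0.47 + 0.23 = 0.724.
With dosing unchanged, average steady-state concentration scales as 1/CL: 74.3 / 0.724 = 1.0 × 10² mg/L.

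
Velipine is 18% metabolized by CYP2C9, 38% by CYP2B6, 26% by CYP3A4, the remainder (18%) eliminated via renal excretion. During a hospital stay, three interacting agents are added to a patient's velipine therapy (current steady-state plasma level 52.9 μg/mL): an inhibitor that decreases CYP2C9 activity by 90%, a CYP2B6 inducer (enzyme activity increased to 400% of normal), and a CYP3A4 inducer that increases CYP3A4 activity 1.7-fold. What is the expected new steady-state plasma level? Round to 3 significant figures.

The CYP2C9 pathway (18% of clearance) is reduced to 0.1× activity: 0.18 × 0.1 = 0.018.
The CYP2B6 pathway (38% of clearance) is boosted to 4× activity: 0.38 × 4 = 1.52.
The CYP3A4 pathway (26% of clearance) is boosted to 1.7× activity: 0.26 × 1.7 = 0.442.
The remaining 18% of clearance is unaffected.
CL_new/CL_old = 0.018 + 1.52 + 0.442 + 0.18 = 2.16.
Steady-state plasma level ∝ 1/CL: new value = 52.9 / 2.16 = 24.5 μg/mL.

24.5 μg/mL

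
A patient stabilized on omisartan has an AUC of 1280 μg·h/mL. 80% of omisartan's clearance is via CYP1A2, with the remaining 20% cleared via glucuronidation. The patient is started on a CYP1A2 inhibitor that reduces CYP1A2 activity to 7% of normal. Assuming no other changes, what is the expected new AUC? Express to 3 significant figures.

5.00 × 10³ μg·h/mL

CYP1A2: 0.8 × 0.07 = 0.056
Other: 0.2 (unchanged)
CL_new/CL_old = 0.056 + 0.2 = 0.256.
With dosing unchanged, AUC scales as 1/CL: 1280 / 0.256 = 5.00 × 10³ μg·h/mL.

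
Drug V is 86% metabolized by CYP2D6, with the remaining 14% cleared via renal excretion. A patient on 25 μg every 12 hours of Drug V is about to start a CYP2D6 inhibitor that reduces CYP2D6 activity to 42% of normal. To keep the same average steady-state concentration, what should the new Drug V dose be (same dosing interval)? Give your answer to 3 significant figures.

CYP2D6: 0.86 × 0.42 = 0.3612
Other: 0.14 (unchanged)
CL_new/CL_old = 0.3612 + 0.14 = 0.5012.
To maintain the same steady-state level, dose must scale with clearance: new dose = 25 × 0.5012 = 12.5 μg.

12.5 μg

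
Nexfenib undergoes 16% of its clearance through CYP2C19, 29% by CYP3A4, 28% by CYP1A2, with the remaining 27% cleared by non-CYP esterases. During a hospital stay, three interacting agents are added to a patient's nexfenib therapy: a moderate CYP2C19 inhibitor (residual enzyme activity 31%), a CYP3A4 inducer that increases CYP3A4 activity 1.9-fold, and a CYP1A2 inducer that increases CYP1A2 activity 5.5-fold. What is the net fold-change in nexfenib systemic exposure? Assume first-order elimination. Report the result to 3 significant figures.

0.415

The CYP2C19 pathway (16% of clearance) falls to 0.31× activity: 0.16 × 0.31 = 0.0496.
The CYP3A4 pathway (29% of clearance) rises to 1.9× activity: 0.29 × 1.9 = 0.551.
The CYP1A2 pathway (28% of clearance) increases to 5.5× activity: 0.28 × 5.5 = 1.54.
Non-CYP routes (27%) are unchanged.
Relative clearance = 0.0496 + 0.551 + 1.54 + 0.27 = 2.4106.
Net systemic exposure ratio = 1 / 2.4106 = 0.415.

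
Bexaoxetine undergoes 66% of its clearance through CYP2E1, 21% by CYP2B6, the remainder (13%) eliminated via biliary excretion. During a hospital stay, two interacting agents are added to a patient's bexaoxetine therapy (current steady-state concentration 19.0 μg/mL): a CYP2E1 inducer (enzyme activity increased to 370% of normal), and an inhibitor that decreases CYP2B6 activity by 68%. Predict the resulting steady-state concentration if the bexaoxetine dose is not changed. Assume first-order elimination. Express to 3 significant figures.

The CYP2E1 pathway (66% of clearance) increases to 3.7× activity: 0.66 × 3.7 = 2.442.
The CYP2B6 pathway (21% of clearance) drops to 0.32× activity: 0.21 × 0.32 = 0.0672.
The remaining 13% of clearance is unaffected.
New clearance relative to baseline: 2.442 + 0.0672 + 0.13 = 2.6392.
New steady-state concentration = 19.0 / 2.6392 = 7.20 μg/mL (concentration scales inversely with clearance).

7.20 μg/mL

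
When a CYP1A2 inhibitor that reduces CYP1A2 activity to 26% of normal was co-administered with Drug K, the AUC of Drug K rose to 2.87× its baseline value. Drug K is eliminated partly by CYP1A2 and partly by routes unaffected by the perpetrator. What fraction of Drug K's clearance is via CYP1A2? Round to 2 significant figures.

0.88

CL'/CL = 1 / 2.87 = 0.3484
0.26·fm + (1 − fm) = 0.3484
fm = (0.3484 − 1) / (0.26 − 1) = 0.88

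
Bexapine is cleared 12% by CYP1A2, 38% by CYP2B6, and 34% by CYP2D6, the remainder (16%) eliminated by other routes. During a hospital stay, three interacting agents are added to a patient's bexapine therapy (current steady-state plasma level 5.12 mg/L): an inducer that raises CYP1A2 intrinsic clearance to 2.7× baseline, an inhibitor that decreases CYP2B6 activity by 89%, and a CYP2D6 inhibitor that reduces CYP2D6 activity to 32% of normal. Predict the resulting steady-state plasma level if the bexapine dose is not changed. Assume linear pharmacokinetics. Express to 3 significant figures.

8.07 mg/L

The CYP1A2 pathway (12% of clearance) increases to 2.7× activity: 0.12 × 2.7 = 0.324.
The CYP2B6 pathway (38% of clearance) drops to 0.11× activity: 0.38 × 0.11 = 0.0418.
The CYP2D6 pathway (34% of clearance) is reduced to 0.32× activity: 0.34 × 0.32 = 0.1088.
Non-CYP routes (16%) are unchanged.
New clearance relative to baseline: 0.324 + 0.0418 + 0.1088 + 0.16 = 0.6346.
New steady-state plasma level = 5.12 / 0.6346 = 8.07 mg/L (concentration scales inversely with clearance).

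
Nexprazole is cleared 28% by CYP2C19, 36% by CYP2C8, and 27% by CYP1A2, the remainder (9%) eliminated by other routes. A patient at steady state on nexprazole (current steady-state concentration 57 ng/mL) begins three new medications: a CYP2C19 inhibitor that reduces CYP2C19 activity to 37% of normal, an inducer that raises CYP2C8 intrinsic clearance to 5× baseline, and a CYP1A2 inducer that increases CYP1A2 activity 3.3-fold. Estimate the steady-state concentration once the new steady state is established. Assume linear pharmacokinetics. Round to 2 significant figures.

20 ng/mL

The CYP2C19 pathway (28% of clearance) falls to 0.37× activity: 0.28 × 0.37 = 0.1036.
The CYP2C8 pathway (36% of clearance) rises to 5× activity: 0.36 × 5 = 1.8.
The CYP1A2 pathway (27% of clearance) is boosted to 3.3× activity: 0.27 × 3.3 = 0.891.
Non-CYP routes (9%) are unchanged.
Relative clearance = 0.1036 + 1.8 + 0.891 + 0.09 = 2.8846.
New steady-state concentration = 57 / 2.8846 = 20 ng/mL (concentration scales inversely with clearance).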